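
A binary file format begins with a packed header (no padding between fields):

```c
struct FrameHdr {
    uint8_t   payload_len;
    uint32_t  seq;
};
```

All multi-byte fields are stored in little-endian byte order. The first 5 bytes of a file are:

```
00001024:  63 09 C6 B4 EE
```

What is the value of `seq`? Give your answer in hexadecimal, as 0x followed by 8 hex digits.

`seq` follows `payload_len` (1 byte), so it starts at byte offset 1 and occupies 4 bytes.
Bytes at offsets 1..4: 09 C6 B4 EE.
Little-endian stores the least-significant byte at the lowest address.
Reassemble most-significant byte first: EE B4 C6 09 → 0xEEB4C609.

0xEEB4C609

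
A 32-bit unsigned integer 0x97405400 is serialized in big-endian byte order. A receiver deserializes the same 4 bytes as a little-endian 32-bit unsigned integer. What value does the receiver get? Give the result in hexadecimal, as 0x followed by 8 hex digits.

0x00544097

Stored big-endian, the bytes at ascending addresses are 97 40 54 00.
Read back as little-endian, the first byte is least significant, giving 0x00544097.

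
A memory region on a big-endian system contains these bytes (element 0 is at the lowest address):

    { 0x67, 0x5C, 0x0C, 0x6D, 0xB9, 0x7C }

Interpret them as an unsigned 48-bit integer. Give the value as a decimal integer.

113645043169660

Big-endian stores the most-significant byte at the lowest address.
The bytes are already most-significant first: 0x675C0C6DB97C.
0x675C0C6DB97C = 113645043169660.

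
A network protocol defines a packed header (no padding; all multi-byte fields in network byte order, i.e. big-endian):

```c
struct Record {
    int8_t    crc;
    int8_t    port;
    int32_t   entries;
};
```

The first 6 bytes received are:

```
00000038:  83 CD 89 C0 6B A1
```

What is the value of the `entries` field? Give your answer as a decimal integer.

-1983878239

`entries` follows `crc` (1 B), `port` (1 B), so it starts at offset 1 + 1 = 2 and occupies 4 bytes.
Bytes at offsets 2..5: 89 C0 6B A1.
Big-endian: lowest address holds the most-significant byte.
The bytes are already most-significant first: 0x89C06BA1.
Top bit is set, so as a signed 32-bit value this is 0x89C06BA1 − 2^32 = -1983878239.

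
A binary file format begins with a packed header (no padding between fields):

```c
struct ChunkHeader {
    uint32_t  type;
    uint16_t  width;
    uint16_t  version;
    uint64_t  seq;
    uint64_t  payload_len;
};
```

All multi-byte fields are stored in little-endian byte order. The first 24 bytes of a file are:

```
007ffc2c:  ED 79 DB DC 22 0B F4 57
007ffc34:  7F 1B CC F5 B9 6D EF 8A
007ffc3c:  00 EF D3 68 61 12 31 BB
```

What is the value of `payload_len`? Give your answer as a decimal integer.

13488582568531193600

`payload_len` follows `type` (4 B), `width` (2 B), `version` (2 B), `seq` (8 B), so it starts at offset 4 + 2 + 2 + 8 = 16 and occupies 8 bytes.
Bytes at offsets 16..23: 00 EF D3 68 61 12 31 BB.
In little-endian order the low byte comes first in memory.
Reassemble most-significant byte first: BB 31 12 61 68 D3 EF 00 → 0xBB31126168D3EF00.
0xBB31126168D3EF00 = 13488582568531193600.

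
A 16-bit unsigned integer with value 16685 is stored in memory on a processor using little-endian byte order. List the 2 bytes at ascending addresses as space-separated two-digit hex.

2D 41

16685 in hexadecimal, padded to 16 bits, is 0x412D.
Split into bytes (most-significant first): 41 2D.
Little-endian: lowest address holds the least-significant byte.
So at ascending addresses the bytes are 2D 41.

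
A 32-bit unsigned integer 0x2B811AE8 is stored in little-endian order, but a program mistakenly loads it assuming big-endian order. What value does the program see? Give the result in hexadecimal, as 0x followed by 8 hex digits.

0xE81A812B

Stored little-endian, the bytes at ascending addresses are E8 1A 81 2B.
Read back as big-endian, the last byte is least significant, giving 0xE81A812B.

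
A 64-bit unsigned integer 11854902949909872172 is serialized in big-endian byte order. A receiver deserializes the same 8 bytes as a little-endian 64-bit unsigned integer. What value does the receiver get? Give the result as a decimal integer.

11854902949909872172 in 64-bit hexadecimal is 0xA485136C481BBE2C.
Stored big-endian, the bytes at ascending addresses are A4 85 13 6C 48 1B BE 2C.
Read back as little-endian, the first byte is least significant, giving 0x2CBE1B486C1385A4.
0x2CBE1B486C1385A4 = 3224044381108667812.

3224044381108667812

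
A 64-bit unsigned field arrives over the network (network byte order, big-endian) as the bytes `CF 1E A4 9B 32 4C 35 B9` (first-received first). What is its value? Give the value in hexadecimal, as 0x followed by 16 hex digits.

In big-endian order the high byte comes first in memory.
The bytes are already most-significant first: 0xCF1EA49B324C35B9.

0xCF1EA49B324C35B9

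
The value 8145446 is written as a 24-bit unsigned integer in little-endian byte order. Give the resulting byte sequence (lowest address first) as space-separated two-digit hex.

26 4A 7C

8145446 in hexadecimal, padded to 24 bits, is 0x7C4A26.
Split into bytes (most-significant first): 7C 4A 26.
Little-endian stores the least-significant byte at the lowest address.
So at ascending addresses the bytes are 26 4A 7C.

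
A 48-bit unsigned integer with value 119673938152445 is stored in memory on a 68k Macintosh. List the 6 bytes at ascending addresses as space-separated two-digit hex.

119673938152445 in hexadecimal, padded to 48 bits, is 0x6CD7C2928BFD.
Split into bytes (most-significant first): 6C D7 C2 92 8B FD.
Big-endian stores the most-significant byte at the lowest address.
So the memory order matches the most-significant-first order: 6C D7 C2 92 8B FD.

6C D7 C2 92 8B FD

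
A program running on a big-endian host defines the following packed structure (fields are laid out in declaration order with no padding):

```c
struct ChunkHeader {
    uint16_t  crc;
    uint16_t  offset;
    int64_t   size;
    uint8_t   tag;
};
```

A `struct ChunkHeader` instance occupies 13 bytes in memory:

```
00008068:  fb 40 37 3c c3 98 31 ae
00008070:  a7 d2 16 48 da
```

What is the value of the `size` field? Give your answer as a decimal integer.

`size` follows `crc` (2 B), `offset` (2 B), so it starts at offset 2 + 2 = 4 and occupies 8 bytes.
Bytes at offsets 4..11: C3 98 31 AE A7 D2 16 48.
In big-endian order the high byte comes first in memory.
The bytes are already most-significant first: 0xC39831AEA7D21648.
Top bit is set, so as a signed 64-bit value this is 0xC39831AEA7D21648 − 2^64 = -4352674413643950520.

-4352674413643950520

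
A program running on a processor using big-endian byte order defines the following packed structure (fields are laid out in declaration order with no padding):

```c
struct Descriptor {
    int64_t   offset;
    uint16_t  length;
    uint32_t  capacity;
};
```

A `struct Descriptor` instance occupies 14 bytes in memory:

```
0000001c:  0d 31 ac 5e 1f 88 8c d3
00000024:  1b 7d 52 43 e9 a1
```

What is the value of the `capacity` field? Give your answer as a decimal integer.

`capacity` follows `offset` (8 B), `length` (2 B), so it starts at offset 8 + 2 = 10 and occupies 4 bytes.
Bytes at offsets 10..13: 52 43 E9 A1.
Big-endian stores the most-significant byte at the lowest address.
The bytes are already most-significant first: 0x5243E9A1.
0x5243E9A1 = 1380182433.

1380182433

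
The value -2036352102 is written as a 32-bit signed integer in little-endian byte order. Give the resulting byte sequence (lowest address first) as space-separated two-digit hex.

Two's complement of -2036352102 in 32 bits: 2036352102 = 0x79604466; invert → 0x869FBB99; add 1 → 0x869FBB9A.
Split into bytes (most-significant first): 86 9F BB 9A.
In little-endian order the low byte comes first in memory.
So at ascending addresses the bytes are 9A BB 9F 86.

9A BB 9F 86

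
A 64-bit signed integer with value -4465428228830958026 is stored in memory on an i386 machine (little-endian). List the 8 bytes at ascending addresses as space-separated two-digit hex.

36 6E 87 4A AF 9C 07 C2

Two's complement of -4465428228830958026 in 64 bits: 4465428228830958026 = 0x3DF86350B57891CA; invert → 0xC2079CAF4A876E35; add 1 → 0xC2079CAF4A876E36.
Split into bytes (most-significant first): C2 07 9C AF 4A 87 6E 36.
In little-endian order the low byte comes first in memory.
So at ascending addresses the bytes are 36 6E 87 4A AF 9C 07 C2.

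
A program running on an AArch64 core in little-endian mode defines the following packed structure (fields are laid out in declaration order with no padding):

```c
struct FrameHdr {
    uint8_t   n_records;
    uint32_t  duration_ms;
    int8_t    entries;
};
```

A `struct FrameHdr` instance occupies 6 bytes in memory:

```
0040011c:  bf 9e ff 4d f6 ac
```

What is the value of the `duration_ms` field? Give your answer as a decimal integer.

4132306846

`duration_ms` follows `n_records` (1 byte), so it starts at byte offset 1 and occupies 4 bytes.
Bytes at offsets 1..4: 9E FF 4D F6.
In little-endian order the low byte comes first in memory.
Reassemble most-significant byte first: F6 4D FF 9E → 0xF64DFF9E.
0xF64DFF9E = 4132306846.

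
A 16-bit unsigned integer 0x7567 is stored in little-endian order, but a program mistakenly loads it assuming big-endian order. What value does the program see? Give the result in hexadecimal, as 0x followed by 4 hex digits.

0x6775

Stored little-endian, the bytes at ascending addresses are 67 75.
Read back as big-endian, the last byte is least significant, giving 0x6775.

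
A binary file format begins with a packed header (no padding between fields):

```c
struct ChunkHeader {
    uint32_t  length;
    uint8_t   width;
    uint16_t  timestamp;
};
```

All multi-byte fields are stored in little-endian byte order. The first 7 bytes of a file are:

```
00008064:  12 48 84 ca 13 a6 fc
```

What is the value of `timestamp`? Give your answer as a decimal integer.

`timestamp` follows `length` (4 B), `width` (1 B), so it starts at offset 4 + 1 = 5 and occupies 2 bytes.
Bytes at offsets 5..6: A6 FC.
Little-endian: lowest address holds the least-significant byte.
Reassemble most-significant byte first: FC A6 → 0xFCA6.
0xFCA6 = 64678.

64678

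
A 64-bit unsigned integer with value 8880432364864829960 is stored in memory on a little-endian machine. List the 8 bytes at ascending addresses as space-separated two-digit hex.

08 7A A6 6F 2F A2 3D 7B

8880432364864829960 in hexadecimal, padded to 64 bits, is 0x7B3DA22F6FA67A08.
Split into bytes (most-significant first): 7B 3D A2 2F 6F A6 7A 08.
In little-endian order the low byte comes first in memory.
So at ascending addresses the bytes are 08 7A A6 6F 2F A2 3D 7B.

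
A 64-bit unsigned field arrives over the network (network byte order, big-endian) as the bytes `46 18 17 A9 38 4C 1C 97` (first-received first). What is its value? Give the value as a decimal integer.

Big-endian: lowest address holds the most-significant byte.
The bytes are already most-significant first: 0x461817A9384C1C97.
0x461817A9384C1C97 = 5050812997657435287.

5050812997657435287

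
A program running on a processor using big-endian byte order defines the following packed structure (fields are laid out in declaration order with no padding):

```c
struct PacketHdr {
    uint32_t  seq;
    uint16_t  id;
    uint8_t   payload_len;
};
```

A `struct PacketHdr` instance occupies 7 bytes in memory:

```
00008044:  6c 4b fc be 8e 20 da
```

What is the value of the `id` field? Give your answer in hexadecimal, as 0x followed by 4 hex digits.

0x8E20

`id` follows `seq` (4 bytes), so it starts at byte offset 4 and occupies 2 bytes.
Bytes at offsets 4..5: 8E 20.
Big-endian: lowest address holds the most-significant byte.
The bytes are already most-significant first: 0x8E20.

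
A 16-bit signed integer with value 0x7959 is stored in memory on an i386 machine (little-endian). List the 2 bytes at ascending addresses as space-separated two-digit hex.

Split into bytes (most-significant first): 79 59.
In little-endian order the low byte comes first in memory.
So at ascending addresses the bytes are 59 79.

59 79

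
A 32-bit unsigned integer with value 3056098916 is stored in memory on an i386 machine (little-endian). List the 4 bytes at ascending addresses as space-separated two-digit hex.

3056098916 in hexadecimal, padded to 32 bits, is 0xB6285E64.
Split into bytes (most-significant first): B6 28 5E 64.
Little-endian stores the least-significant byte at the lowest address.
So at ascending addresses the bytes are 64 5E 28 B6.

64 5E 28 B6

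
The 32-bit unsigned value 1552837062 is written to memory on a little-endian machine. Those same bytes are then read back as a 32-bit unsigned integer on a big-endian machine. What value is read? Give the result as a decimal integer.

1552837062 in 32-bit hexadecimal is 0x5C8E69C6.
Stored little-endian, the bytes at ascending addresses are C6 69 8E 5C.
Read back as big-endian, the last byte is least significant, giving 0xC6698E5C.
0xC6698E5C = 3328806492.

3328806492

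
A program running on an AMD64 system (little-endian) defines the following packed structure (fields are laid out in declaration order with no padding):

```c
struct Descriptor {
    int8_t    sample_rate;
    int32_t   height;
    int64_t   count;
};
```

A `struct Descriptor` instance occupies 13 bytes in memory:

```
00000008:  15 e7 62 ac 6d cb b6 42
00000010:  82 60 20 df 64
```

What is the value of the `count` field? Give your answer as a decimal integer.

7268563922473629387

`count` follows `sample_rate` (1 B), `height` (4 B), so it starts at offset 1 + 4 = 5 and occupies 8 bytes.
Bytes at offsets 5..12: CB B6 42 82 60 20 DF 64.
In little-endian order the low byte comes first in memory.
Reassemble most-significant byte first: 64 DF 20 60 82 42 B6 CB → 0x64DF20608242B6CB.
0x64DF20608242B6CB = 7268563922473629387.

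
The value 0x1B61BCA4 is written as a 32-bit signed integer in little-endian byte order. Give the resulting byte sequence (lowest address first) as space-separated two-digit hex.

A4 BC 61 1B

Split into bytes (most-significant first): 1B 61 BC A4.
Little-endian: lowest address holds the least-significant byte.
So at ascending addresses the bytes are A4 BC 61 1B.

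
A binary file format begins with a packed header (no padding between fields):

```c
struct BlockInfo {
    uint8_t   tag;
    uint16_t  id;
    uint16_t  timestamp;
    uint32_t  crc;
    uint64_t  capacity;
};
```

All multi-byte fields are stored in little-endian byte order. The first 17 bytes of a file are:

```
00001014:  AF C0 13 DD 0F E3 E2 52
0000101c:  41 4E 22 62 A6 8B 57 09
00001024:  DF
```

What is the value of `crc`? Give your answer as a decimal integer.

`crc` follows `tag` (1 B), `id` (2 B), `timestamp` (2 B), so it starts at offset 1 + 2 + 2 = 5 and occupies 4 bytes.
Bytes at offsets 5..8: E3 E2 52 41.
Little-endian stores the least-significant byte at the lowest address.
Reassemble most-significant byte first: 41 52 E2 E3 → 0x4152E2E3.
0x4152E2E3 = 1095951075.

1095951075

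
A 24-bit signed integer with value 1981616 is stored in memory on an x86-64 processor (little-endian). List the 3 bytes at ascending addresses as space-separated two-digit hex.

1981616 in hexadecimal, padded to 24 bits, is 0x1E3CB0.
Split into bytes (most-significant first): 1E 3C B0.
In little-endian order the low byte comes first in memory.
So at ascending addresses the bytes are B0 3C 1E.

B0 3C 1E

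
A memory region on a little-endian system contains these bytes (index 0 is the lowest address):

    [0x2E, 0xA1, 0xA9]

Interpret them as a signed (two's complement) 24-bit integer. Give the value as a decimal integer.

-5660370

Little-endian stores the least-significant byte at the lowest address.
Reassemble most-significant byte first: A9 A1 2E → 0xA9A12E.
Top bit is set, so as a signed 24-bit value this is 0xA9A12E − 2^24 = -5660370.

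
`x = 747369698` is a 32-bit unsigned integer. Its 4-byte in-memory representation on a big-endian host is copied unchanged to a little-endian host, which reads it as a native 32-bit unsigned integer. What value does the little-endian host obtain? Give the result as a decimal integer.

747369698 in 32-bit hexadecimal is 0x2C8BF4E2.
Stored big-endian, the bytes at ascending addresses are 2C 8B F4 E2.
Read back as little-endian, the first byte is least significant, giving 0xE2F48B2C.
0xE2F48B2C = 3807677228.

3807677228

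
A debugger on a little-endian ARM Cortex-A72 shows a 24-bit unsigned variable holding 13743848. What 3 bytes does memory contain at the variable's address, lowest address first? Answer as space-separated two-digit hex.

13743848 in hexadecimal, padded to 24 bits, is 0xD1B6E8.
Split into bytes (most-significant first): D1 B6 E8.
Little-endian stores the least-significant byte at the lowest address.
So at ascending addresses the bytes are E8 B6 D1.

E8 B6 D1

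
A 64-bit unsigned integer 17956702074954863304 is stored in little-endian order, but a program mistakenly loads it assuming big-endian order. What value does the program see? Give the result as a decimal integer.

14434656944877024249

17956702074954863304 in 64-bit hexadecimal is 0xF9330566033452C8.
Stored little-endian, the bytes at ascending addresses are C8 52 34 03 66 05 33 F9.
Read back as big-endian, the last byte is least significant, giving 0xC8523403660533F9.
0xC8523403660533F9 = 14434656944877024249.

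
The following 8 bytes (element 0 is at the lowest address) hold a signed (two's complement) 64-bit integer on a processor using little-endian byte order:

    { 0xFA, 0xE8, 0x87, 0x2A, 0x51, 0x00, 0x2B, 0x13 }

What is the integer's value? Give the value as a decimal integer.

1381198059325090042

Little-endian stores the least-significant byte at the lowest address.
Reassemble most-significant byte first: 13 2B 00 51 2A 87 E8 FA → 0x132B00512A87E8FA.
0x132B00512A87E8FA = 1381198059325090042.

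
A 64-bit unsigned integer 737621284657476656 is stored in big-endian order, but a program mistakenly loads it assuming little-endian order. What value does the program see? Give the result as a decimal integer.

3509648239711108106

737621284657476656 in 64-bit hexadecimal is 0x0A3C8EA67AC6B430.
Stored big-endian, the bytes at ascending addresses are 0A 3C 8E A6 7A C6 B4 30.
Read back as little-endian, the first byte is least significant, giving 0x30B4C67AA68E3C0A.
0x30B4C67AA68E3C0A = 3509648239711108106.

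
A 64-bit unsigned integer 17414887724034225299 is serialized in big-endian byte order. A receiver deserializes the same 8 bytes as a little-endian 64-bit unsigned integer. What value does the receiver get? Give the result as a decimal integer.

17414887724034225299 in 64-bit hexadecimal is 0xF1AE1C1DF25EF493.
Stored big-endian, the bytes at ascending addresses are F1 AE 1C 1D F2 5E F4 93.
Read back as little-endian, the first byte is least significant, giving 0x93F45EF21D1CAEF1.
0x93F45EF21D1CAEF1 = 10661250611856322289.

10661250611856322289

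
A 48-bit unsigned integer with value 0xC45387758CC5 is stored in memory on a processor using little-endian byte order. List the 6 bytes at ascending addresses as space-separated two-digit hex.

C5 8C 75 87 53 C4

Split into bytes (most-significant first): C4 53 87 75 8C C5.
Little-endian: lowest address holds the least-significant byte.
So at ascending addresses the bytes are C5 8C 75 87 53 C4.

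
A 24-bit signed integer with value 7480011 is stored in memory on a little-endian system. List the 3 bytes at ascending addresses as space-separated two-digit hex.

7480011 in hexadecimal, padded to 24 bits, is 0x7222CB.
Split into bytes (most-significant first): 72 22 CB.
Little-endian: lowest address holds the least-significant byte.
So at ascending addresses the bytes are CB 22 72.

CB 22 72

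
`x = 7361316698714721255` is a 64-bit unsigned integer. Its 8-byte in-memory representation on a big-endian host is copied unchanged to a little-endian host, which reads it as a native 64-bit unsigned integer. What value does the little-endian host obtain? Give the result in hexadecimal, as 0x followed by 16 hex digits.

0xE7CB0A1A89A62866

7361316698714721255 in 64-bit hexadecimal is 0x6628A6891A0ACBE7.
Stored big-endian, the bytes at ascending addresses are 66 28 A6 89 1A 0A CB E7.
Read back as little-endian, the first byte is least significant, giving 0xE7CB0A1A89A62866.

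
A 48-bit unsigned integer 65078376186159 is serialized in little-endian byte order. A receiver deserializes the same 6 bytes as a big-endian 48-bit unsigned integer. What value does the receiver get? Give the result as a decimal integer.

65078376186159 in 48-bit hexadecimal is 0x3B303D7EC12F.
Stored little-endian, the bytes at ascending addresses are 2F C1 7E 3D 30 3B.
Read back as big-endian, the last byte is least significant, giving 0x2FC17E3D303B.
0x2FC17E3D303B = 52508093132859.

52508093132859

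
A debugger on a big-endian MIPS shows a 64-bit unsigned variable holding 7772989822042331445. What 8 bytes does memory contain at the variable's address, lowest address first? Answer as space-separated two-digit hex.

6B DF 35 0F 61 8F 59 35

7772989822042331445 in hexadecimal, padded to 64 bits, is 0x6BDF350F618F5935.
Split into bytes (most-significant first): 6B DF 35 0F 61 8F 59 35.
In big-endian order the high byte comes first in memory.
So the memory order matches the most-significant-first order: 6B DF 35 0F 61 8F 59 35.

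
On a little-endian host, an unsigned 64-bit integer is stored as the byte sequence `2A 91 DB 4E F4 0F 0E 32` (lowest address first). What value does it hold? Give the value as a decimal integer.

Little-endian stores the least-significant byte at the lowest address.
Reassemble most-significant byte first: 32 0E 0F F4 4E DB 91 2A → 0x320E0FF44EDB912A.
0x320E0FF44EDB912A = 3606837893539795242.

3606837893539795242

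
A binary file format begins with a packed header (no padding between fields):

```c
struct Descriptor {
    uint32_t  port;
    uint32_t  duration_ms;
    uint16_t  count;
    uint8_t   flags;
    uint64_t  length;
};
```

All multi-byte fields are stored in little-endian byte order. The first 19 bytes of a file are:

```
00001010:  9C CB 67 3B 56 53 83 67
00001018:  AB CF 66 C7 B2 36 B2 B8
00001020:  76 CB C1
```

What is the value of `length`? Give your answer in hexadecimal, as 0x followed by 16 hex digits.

`length` follows `port` (4 B), `duration_ms` (4 B), `count` (2 B), `flags` (1 B), so it starts at offset 4 + 4 + 2 + 1 = 11 and occupies 8 bytes.
Bytes at offsets 11..18: C7 B2 36 B2 B8 76 CB C1.
Little-endian stores the least-significant byte at the lowest address.
Reassemble most-significant byte first: C1 CB 76 B8 B2 36 B2 C7 → 0xC1CB76B8B236B2C7.

0xC1CB76B8B236B2C7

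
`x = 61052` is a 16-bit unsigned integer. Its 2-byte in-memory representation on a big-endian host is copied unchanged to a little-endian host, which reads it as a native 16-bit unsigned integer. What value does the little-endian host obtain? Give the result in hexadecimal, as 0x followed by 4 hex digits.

0x7CEE

61052 in 16-bit hexadecimal is 0xEE7C.
Stored big-endian, the bytes at ascending addresses are EE 7C.
Read back as little-endian, the first byte is least significant, giving 0x7CEE.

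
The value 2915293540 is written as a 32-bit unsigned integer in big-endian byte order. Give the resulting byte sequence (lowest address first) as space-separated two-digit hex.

2915293540 in hexadecimal, padded to 32 bits, is 0xADC3D964.
Split into bytes (most-significant first): AD C3 D9 64.
In big-endian order the high byte comes first in memory.
So the memory order matches the most-significant-first order: AD C3 D9 64.

AD C3 D9 64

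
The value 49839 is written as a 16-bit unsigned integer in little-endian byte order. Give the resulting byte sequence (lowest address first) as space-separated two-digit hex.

49839 in hexadecimal, padded to 16 bits, is 0xC2AF.
Split into bytes (most-significant first): C2 AF.
In little-endian order the low byte comes first in memory.
So at ascending addresses the bytes are AF C2.

AF C2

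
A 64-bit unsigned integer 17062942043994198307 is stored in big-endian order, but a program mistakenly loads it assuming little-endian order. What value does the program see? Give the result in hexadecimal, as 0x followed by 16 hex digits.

17062942043994198307 in 64-bit hexadecimal is 0xECCBBF62BB5A1123.
Stored big-endian, the bytes at ascending addresses are EC CB BF 62 BB 5A 11 23.
Read back as little-endian, the first byte is least significant, giving 0x23115ABB62BFCBEC.

0x23115ABB62BFCBEC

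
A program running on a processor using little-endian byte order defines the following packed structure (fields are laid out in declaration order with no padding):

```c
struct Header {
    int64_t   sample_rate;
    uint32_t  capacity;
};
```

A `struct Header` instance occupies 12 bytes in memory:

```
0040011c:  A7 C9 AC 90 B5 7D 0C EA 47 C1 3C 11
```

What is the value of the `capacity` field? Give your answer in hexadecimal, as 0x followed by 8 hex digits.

0x113CC147

`capacity` follows `sample_rate` (8 bytes), so it starts at byte offset 8 and occupies 4 bytes.
Bytes at offsets 8..11: 47 C1 3C 11.
Little-endian: lowest address holds the least-significant byte.
Reassemble most-significant byte first: 11 3C C1 47 → 0x113CC147.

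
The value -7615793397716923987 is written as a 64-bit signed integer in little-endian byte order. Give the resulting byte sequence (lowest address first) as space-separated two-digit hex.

AD 49 51 46 41 44 4F 96

Two's complement of -7615793397716923987 in 64 bits: 7615793397716923987 = 0x69B0BBBEB9AEB653; invert → 0x964F4441465149AC; add 1 → 0x964F4441465149AD.
Split into bytes (most-significant first): 96 4F 44 41 46 51 49 AD.
Little-endian stores the least-significant byte at the lowest address.
So at ascending addresses the bytes are AD 49 51 46 41 44 4F 96.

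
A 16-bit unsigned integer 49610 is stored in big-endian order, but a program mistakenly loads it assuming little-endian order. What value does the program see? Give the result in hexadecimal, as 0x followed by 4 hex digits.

0xCAC1

49610 in 16-bit hexadecimal is 0xC1CA.
Stored big-endian, the bytes at ascending addresses are C1 CA.
Read back as little-endian, the first byte is least significant, giving 0xCAC1.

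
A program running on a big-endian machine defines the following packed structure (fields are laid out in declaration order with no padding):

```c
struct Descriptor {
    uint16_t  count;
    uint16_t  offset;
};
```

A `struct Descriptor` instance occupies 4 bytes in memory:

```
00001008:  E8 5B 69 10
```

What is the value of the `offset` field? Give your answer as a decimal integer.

`offset` follows `count` (2 bytes), so it starts at byte offset 2 and occupies 2 bytes.
Bytes at offsets 2..3: 69 10.
Big-endian: lowest address holds the most-significant byte.
The bytes are already most-significant first: 0x6910.
0x6910 = 26896.

26896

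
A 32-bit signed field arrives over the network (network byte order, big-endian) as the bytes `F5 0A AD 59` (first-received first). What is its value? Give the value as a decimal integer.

Big-endian stores the most-significant byte at the lowest address.
The bytes are already most-significant first: 0xF50AAD59.
Top bit is set, so as a signed 32-bit value this is 0xF50AAD59 − 2^32 = -183849639.

-183849639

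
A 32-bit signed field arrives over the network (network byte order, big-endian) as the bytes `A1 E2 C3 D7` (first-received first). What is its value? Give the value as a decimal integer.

Big-endian stores the most-significant byte at the lowest address.
The bytes are already most-significant first: 0xA1E2C3D7.
Top bit is set, so as a signed 32-bit value this is 0xA1E2C3D7 − 2^32 = -1578974249.

-1578974249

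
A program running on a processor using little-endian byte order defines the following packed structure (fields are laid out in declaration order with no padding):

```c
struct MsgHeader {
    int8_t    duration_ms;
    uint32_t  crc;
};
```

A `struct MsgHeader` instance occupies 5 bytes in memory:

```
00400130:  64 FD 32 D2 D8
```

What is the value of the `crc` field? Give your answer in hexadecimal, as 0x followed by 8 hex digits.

0xD8D232FD

`crc` follows `duration_ms` (1 byte), so it starts at byte offset 1 and occupies 4 bytes.
Bytes at offsets 1..4: FD 32 D2 D8.
In little-endian order the low byte comes first in memory.
Reassemble most-significant byte first: D8 D2 32 FD → 0xD8D232FD.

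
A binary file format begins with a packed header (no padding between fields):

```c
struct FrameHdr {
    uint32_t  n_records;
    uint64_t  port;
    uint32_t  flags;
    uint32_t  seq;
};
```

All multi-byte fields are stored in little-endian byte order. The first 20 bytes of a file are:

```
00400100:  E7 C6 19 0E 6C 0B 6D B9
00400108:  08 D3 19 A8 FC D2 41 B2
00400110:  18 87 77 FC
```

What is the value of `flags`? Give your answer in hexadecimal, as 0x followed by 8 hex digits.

`flags` follows `n_records` (4 B), `port` (8 B), so it starts at offset 4 + 8 = 12 and occupies 4 bytes.
Bytes at offsets 12..15: FC D2 41 B2.
Little-endian stores the least-significant byte at the lowest address.
Reassemble most-significant byte first: B2 41 D2 FC → 0xB241D2FC.

0xB241D2FC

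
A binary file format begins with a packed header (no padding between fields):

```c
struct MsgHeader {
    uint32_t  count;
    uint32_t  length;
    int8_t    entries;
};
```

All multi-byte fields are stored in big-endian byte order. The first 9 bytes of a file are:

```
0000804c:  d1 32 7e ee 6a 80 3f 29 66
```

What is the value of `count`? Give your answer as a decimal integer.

3509747438

`count` is the first field, at byte offset 0, occupying 4 bytes.
Bytes at offsets 0..3: D1 32 7E EE.
Big-endian stores the most-significant byte at the lowest address.
The bytes are already most-significant first: 0xD1327EEE.
0xD1327EEE = 3509747438.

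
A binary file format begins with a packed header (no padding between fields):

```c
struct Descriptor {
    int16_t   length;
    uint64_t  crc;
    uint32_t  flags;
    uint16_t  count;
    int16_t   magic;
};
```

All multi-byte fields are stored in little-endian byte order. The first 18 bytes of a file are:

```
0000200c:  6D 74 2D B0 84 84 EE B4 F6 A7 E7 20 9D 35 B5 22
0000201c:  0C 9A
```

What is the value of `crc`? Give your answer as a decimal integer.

`crc` follows `length` (2 bytes), so it starts at byte offset 2 and occupies 8 bytes.
Bytes at offsets 2..9: 2D B0 84 84 EE B4 F6 A7.
Little-endian: lowest address holds the least-significant byte.
Reassemble most-significant byte first: A7 F6 B4 EE 84 84 B0 2D → 0xA7F6B4EE8484B02D.
0xA7F6B4EE8484B02D = 12103059985123291181.

12103059985123291181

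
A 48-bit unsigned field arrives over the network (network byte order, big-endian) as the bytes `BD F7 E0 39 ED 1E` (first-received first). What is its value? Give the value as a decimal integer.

208872316464414

In big-endian order the high byte comes first in memory.
The bytes are already most-significant first: 0xBDF7E039ED1E.
0xBDF7E039ED1E = 208872316464414.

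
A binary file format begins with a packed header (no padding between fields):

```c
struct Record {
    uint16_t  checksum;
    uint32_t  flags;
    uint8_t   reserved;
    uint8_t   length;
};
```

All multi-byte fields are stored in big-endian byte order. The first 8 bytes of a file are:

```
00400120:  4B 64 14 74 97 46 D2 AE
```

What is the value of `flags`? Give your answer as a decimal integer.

`flags` follows `checksum` (2 bytes), so it starts at byte offset 2 and occupies 4 bytes.
Bytes at offsets 2..5: 14 74 97 46.
Big-endian: lowest address holds the most-significant byte.
The bytes are already most-significant first: 0x14749746.
0x14749746 = 343185222.

343185222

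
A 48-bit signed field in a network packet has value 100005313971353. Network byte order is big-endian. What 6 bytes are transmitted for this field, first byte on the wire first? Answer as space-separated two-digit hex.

100005313971353 in hexadecimal, padded to 48 bits, is 0x5AF44D370499.
Split into bytes (most-significant first): 5A F4 4D 37 04 99.
Big-endian stores the most-significant byte at the lowest address.
So the memory order matches the most-significant-first order: 5A F4 4D 37 04 99.

5A F4 4D 37 04 99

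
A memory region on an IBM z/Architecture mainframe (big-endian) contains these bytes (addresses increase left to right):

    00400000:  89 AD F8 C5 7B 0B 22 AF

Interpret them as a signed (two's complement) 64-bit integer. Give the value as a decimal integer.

-8525884992485907793

In big-endian order the high byte comes first in memory.
The bytes are already most-significant first: 0x89ADF8C57B0B22AF.
Top bit is set, so as a signed 64-bit value this is 0x89ADF8C57B0B22AF − 2^64 = -8525884992485907793.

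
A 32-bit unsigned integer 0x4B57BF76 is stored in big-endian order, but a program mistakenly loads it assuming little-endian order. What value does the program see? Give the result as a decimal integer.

1992251211

Stored big-endian, the bytes at ascending addresses are 4B 57 BF 76.
Read back as little-endian, the first byte is least significant, giving 0x76BF574B.
0x76BF574B = 1992251211.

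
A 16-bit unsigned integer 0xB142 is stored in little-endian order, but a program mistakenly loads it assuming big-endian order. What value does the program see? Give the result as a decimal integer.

Stored little-endian, the bytes at ascending addresses are 42 B1.
Read back as big-endian, the last byte is least significant, giving 0x42B1.
0x42B1 = 17073.

17073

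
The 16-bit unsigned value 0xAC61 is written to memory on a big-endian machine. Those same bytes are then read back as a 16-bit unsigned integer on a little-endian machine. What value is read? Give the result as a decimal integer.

Stored big-endian, the bytes at ascending addresses are AC 61.
Read back as little-endian, the first byte is least significant, giving 0x61AC.
0x61AC = 25004.

25004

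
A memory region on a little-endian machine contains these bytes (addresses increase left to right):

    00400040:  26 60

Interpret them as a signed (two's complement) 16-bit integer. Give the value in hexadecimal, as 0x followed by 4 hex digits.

Little-endian: lowest address holds the least-significant byte.
Reassemble most-significant byte first: 60 26 → 0x6026.

0x6026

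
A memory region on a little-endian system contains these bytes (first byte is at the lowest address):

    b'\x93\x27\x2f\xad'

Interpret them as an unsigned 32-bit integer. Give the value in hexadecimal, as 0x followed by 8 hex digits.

0xAD2F2793

Little-endian: lowest address holds the least-significant byte.
Reassemble most-significant byte first: AD 2F 27 93 → 0xAD2F2793.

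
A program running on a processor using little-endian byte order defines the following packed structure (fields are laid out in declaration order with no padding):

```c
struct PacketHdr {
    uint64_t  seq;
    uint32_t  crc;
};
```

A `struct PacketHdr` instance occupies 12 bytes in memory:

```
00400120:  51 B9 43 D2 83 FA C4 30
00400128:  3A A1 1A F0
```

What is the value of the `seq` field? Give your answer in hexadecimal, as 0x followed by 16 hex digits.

`seq` is the first field, at byte offset 0, occupying 8 bytes.
Bytes at offsets 0..7: 51 B9 43 D2 83 FA C4 30.
In little-endian order the low byte comes first in memory.
Reassemble most-significant byte first: 30 C4 FA 83 D2 43 B9 51 → 0x30C4FA83D243B951.

0x30C4FA83D243B951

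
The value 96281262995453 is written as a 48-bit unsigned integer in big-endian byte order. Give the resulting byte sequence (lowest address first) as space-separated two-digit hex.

96281262995453 in hexadecimal, padded to 48 bits, is 0x57913A7AB7FD.
Split into bytes (most-significant first): 57 91 3A 7A B7 FD.
Big-endian: lowest address holds the most-significant byte.
So the memory order matches the most-significant-first order: 57 91 3A 7A B7 FD.

57 91 3A 7A B7 FD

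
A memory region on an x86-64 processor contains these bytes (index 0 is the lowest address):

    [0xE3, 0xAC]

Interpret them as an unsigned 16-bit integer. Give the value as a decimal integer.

In little-endian order the low byte comes first in memory.
Reassemble most-significant byte first: AC E3 → 0xACE3.
0xACE3 = 44259.

44259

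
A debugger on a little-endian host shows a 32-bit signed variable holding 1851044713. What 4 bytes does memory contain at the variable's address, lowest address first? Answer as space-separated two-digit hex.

1851044713 in hexadecimal, padded to 32 bits, is 0x6E54B369.
Split into bytes (most-significant first): 6E 54 B3 69.
In little-endian order the low byte comes first in memory.
So at ascending addresses the bytes are 69 B3 54 6E.

69 B3 54 6E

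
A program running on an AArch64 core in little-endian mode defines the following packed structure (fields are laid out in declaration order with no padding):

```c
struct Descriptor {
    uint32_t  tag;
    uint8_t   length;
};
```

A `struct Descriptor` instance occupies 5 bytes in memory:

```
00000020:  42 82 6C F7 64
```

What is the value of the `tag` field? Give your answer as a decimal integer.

4151083586

`tag` is the first field, at byte offset 0, occupying 4 bytes.
Bytes at offsets 0..3: 42 82 6C F7.
In little-endian order the low byte comes first in memory.
Reassemble most-significant byte first: F7 6C 82 42 → 0xF76C8242.
0xF76C8242 = 4151083586.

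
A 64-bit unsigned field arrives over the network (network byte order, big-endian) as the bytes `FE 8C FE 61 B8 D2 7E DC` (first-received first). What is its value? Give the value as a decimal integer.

18342315078039273180

Big-endian: lowest address holds the most-significant byte.
The bytes are already most-significant first: 0xFE8CFE61B8D27EDC.
0xFE8CFE61B8D27EDC = 18342315078039273180.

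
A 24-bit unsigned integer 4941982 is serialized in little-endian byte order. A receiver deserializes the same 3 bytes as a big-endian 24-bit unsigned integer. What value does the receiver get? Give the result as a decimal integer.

10381387

4941982 in 24-bit hexadecimal is 0x4B689E.
Stored little-endian, the bytes at ascending addresses are 9E 68 4B.
Read back as big-endian, the last byte is least significant, giving 0x9E684B.
0x9E684B = 10381387.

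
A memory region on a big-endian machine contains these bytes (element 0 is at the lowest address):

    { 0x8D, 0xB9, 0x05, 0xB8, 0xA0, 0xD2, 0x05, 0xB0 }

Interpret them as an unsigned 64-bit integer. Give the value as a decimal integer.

In big-endian order the high byte comes first in memory.
The bytes are already most-significant first: 0x8DB905B8A0D205B0.
0x8DB905B8A0D205B0 = 10212199920569550256.

10212199920569550256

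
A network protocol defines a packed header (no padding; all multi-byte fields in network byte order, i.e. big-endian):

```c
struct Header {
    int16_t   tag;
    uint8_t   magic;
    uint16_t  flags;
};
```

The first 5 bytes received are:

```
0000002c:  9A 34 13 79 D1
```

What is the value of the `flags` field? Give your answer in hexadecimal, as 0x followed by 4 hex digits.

0x79D1

`flags` follows `tag` (2 B), `magic` (1 B), so it starts at offset 2 + 1 = 3 and occupies 2 bytes.
Bytes at offsets 3..4: 79 D1.
Big-endian: lowest address holds the most-significant byte.
The bytes are already most-significant first: 0x79D1.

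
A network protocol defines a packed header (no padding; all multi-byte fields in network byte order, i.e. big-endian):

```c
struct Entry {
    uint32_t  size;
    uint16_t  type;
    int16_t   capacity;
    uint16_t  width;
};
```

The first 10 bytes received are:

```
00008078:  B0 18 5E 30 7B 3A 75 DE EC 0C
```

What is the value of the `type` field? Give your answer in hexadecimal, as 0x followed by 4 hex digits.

`type` follows `size` (4 bytes), so it starts at byte offset 4 and occupies 2 bytes.
Bytes at offsets 4..5: 7B 3A.
In big-endian order the high byte comes first in memory.
The bytes are already most-significant first: 0x7B3A.

0x7B3A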